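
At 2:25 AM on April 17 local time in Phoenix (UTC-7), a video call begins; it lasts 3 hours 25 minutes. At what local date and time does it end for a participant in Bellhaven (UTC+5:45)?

6:35 PM on Apr 17

Convert start to UTC: 2:25 AM + 7:00 = 9:25 AM UTC on Apr 17.
Add 3 hours 25 minutes duration → 12:50 PM UTC.
Bellhaven is UTC+5:45, so local end time = 12:50 PM + 5:45 = 6:35 PM on Apr 17.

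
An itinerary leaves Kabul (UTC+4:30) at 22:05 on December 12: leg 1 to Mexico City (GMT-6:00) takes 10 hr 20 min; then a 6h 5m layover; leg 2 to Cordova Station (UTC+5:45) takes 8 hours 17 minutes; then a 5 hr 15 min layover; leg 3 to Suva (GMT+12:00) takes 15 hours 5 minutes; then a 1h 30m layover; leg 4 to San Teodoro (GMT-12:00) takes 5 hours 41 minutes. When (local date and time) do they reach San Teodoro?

Convert departure to UTC: 22:05 − 4:30 = 17:35 UTC on Dec 12.
Add 10 hours and 20 minutes leg 1 → 03:55 UTC (Dec 13).
Add 6 hours and 5 minutes layover in Mexico City → 10:00 UTC.
Add 8 hours 17 minutes leg 2 → 18:17 UTC.
Add 5 hours and 15 minutes layover in Cordova Station → 23:32 UTC.
Add 15 hours 5 minutes leg 3 → 14:37 UTC (Dec 14).
Add 1 hour 30 minutes layover in Suva → 16:07 UTC.
Add 5 hours 41 minutes leg 4 → 21:48 UTC.
San Teodoro is UTC−12:00, so local arrival = 21:48 − 12:00 = 09:48 on Dec 14.

09:48 on December 14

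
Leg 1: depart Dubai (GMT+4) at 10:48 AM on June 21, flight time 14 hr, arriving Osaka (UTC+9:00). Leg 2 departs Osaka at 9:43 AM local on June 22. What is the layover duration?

Convert departure to UTC: 10:48 AM − 4:00 = 6:48 AM UTC on Jun 21.
Add 14 hours flight time → 8:48 PM UTC.
Osaka is UTC+9:00, so local arrival = 8:48 PM + 9:00 = 5:48 AM on Jun 22.
Layover = 9:43 AM − 5:48 AM = 3 hours 55 minutes.

3 hours 55 minutes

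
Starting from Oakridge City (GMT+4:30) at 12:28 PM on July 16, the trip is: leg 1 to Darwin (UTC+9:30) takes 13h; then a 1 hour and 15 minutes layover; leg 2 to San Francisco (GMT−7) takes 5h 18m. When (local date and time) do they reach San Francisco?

8:31 PM on July 16

Convert departure to UTC: 12:28 PM − 4:30 = 7:58 AM UTC on Jul 16.
Add 13 hours leg 1 → 8:58 PM UTC.
Add 1 hour and 15 minutes layover in Darwin → 10:13 PM UTC.
Add 5 hours 18 minutes leg 2 → 3:31 AM UTC (Jul 17).
San Francisco is UTC−7:00, so local arrival = 3:31 AM − 7:00 = 8:31 PM on Jul 16.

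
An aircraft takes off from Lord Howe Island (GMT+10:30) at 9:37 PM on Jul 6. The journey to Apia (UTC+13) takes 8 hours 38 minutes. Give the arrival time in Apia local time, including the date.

Convert departure to UTC: 9:37 PM − 10:30 = 11:07 AM UTC on Jul 6.
Add 8 hours and 38 minutes travel time → 7:45 PM UTC.
Apia is UTC+13:00, so local arrival = 7:45 PM + 13:00 = 8:45 AM on Jul 7.

8:45 AM on Jul 7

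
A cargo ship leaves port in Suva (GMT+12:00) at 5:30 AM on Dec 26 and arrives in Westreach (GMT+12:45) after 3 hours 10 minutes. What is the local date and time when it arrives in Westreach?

Convert departure to UTC: 5:30 AM − 12:00 = 5:30 PM UTC on Dec 25.
Add 3 hours 10 minutes travel time → 8:40 PM UTC.
Westreach is UTC+12:45, so local arrival = 8:40 PM + 12:45 = 9:25 AM on Dec 26.

9:25 AM on December 26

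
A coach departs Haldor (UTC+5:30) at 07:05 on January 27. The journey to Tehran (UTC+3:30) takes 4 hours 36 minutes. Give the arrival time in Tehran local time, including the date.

09:41 on Jan 27

Convert departure to UTC: 07:05 − 5:30 = 01:35 UTC on Jan 27.
Add 4 hours and 36 minutes travel time → 06:11 UTC.
Tehran is UTC+3:30, so local arrival = 06:11 + 3:30 = 09:41 on Jan 27.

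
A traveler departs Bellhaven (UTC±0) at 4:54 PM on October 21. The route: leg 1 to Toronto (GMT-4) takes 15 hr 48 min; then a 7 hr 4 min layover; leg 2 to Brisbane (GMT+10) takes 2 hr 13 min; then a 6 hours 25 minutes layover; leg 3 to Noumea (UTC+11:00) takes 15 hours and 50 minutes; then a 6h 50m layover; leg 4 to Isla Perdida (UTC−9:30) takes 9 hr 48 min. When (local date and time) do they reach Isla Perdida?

Bellhaven is at UTC+0, so departure is already 4:54 PM UTC on Oct 21.
Add 15 hours and 48 minutes leg 1 → 8:42 AM UTC (Oct 22).
Add 7 hours 4 minutes layover in Toronto → 3:46 PM UTC.
Add 2 hours and 13 minutes leg 2 → 5:59 PM UTC.
Add 6 hours 25 minutes layover in Brisbane → 12:24 AM UTC (Oct 23).
Add 15 hours and 50 minutes leg 3 → 4:14 PM UTC.
Add 6 hours 50 minutes layover in Noumea → 11:04 PM UTC.
Add 9 hours 48 minutes leg 4 → 8:52 AM UTC (Oct 24).
Isla Perdida is UTC−9:30, so local arrival = 8:52 AM − 9:30 = 11:22 PM on Oct 23.

11:22 PM on October 23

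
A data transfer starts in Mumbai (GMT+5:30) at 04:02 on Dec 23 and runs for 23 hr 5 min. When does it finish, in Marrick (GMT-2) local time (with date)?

19:37 on December 23

Marrick is 7:30 behind Mumbai.
After 23 hours 5 minutes it is 03:07 (Dec 24) in Mumbai.
Shift by the zone difference: 03:07 − 7:30 = 19:37 on Dec 23 in Marrick.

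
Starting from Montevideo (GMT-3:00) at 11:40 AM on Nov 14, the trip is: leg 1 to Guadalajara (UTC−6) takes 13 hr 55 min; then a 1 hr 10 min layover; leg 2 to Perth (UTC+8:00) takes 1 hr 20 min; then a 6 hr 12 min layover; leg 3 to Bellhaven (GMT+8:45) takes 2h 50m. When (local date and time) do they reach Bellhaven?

12:52 AM on November 16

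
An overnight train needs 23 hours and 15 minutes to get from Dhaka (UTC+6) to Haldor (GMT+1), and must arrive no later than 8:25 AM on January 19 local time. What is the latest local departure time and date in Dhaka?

2:10 PM on January 18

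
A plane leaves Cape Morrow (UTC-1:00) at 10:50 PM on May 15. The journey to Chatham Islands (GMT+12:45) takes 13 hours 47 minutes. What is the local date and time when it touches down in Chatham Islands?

2:22 AM on May 17

Convert departure to UTC: 10:50 PM + 1:00 = 11:50 PM UTC on May 15.
Add 13 hours 47 minutes travel time → 1:37 PM UTC (May 16).
Chatham Islands is UTC+12:45, so local arrival = 1:37 PM + 12:45 = 2:22 AM on May 17.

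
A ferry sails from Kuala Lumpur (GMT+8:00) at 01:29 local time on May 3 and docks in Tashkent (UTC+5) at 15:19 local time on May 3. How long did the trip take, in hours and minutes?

Departure in UTC: 01:29 − 8:00 = 17:29 on May 2.
Arrival in UTC: 15:19 − 5:00 = 10:19 on May 3.
Elapsed = 10:19 − 17:29 (+1 day) = 16 hours 50 minutes.

16 hours 50 minutes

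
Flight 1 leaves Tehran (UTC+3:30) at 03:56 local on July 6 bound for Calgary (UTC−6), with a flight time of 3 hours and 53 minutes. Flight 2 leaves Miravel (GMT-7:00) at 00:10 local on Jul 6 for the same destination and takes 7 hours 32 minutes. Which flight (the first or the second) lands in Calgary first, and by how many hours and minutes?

Flight 1 in UTC: 03:56 − 3:30 = 00:26 on Jul 6.
+3 hours 53 minutes → arrive 04:19 UTC on Jul 6.
Flight 2 in UTC: 00:10 + 7:00 = 07:10 on Jul 6.
+7 hours 32 minutes → arrive 14:42 UTC on Jul 6.
Flight 1 lands earlier by 10 hours 23 minutes.

the first, by 10 hours 23 minutes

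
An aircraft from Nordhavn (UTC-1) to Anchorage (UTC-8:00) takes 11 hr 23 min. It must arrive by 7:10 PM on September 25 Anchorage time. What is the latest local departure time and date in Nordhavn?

2:47 PM on September 25

Target arrival in UTC: 7:10 PM + 8:00 = 3:10 AM on Sep 26.
Subtract 11 hours 23 minutes → departure 3:47 PM UTC on Sep 25.
Nordhavn is UTC−1:00: 3:47 PM − 1:00 = 2:47 PM on Sep 25.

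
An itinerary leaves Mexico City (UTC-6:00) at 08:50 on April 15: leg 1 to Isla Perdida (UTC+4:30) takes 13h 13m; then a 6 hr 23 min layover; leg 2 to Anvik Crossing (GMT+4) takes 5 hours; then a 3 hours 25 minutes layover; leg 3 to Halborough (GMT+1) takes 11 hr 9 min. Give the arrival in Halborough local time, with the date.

07:00 on Apr 17

Convert departure to UTC: 08:50 + 6:00 = 14:50 UTC on Apr 15.
Add 13 hours and 13 minutes leg 1 → 04:03 UTC (Apr 16).
Add 6 hours and 23 minutes layover in Isla Perdida → 10:26 UTC.
Add 5 hours leg 2 → 15:26 UTC.
Add 3 hours and 25 minutes layover in Anvik Crossing → 18:51 UTC.
Add 11 hours and 9 minutes leg 3 → 06:00 UTC (Apr 17).
Halborough is UTC+1:00, so local arrival = 06:00 + 1:00 = 07:00 on Apr 17.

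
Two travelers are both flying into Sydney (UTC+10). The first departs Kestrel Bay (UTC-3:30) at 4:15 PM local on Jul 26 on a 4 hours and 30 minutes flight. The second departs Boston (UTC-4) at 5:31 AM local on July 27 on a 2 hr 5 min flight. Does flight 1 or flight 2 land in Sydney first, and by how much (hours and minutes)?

Flight 1 in UTC: 4:15 PM + 3:30 = 7:45 PM on Jul 26.
+4 hours and 30 minutes → arrive 12:15 AM UTC on Jul 27.
Flight 2 in UTC: 5:31 AM + 4:00 = 9:31 AM on Jul 27.
+2 hours 5 minutes → arrive 11:36 AM UTC on Jul 27.
Flight 1 lands earlier by 11 hours 21 minutes.

the first, by 11 hours 21 minutes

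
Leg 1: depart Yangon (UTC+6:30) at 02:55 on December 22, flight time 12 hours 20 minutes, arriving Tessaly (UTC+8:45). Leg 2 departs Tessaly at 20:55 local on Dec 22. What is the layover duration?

Convert departure to UTC: 02:55 − 6:30 = 20:25 UTC on Dec 21.
Add 12 hours 20 minutes flight time → 08:45 UTC (Dec 22).
Tessaly is UTC+8:45, so local arrival = 08:45 + 8:45 = 17:30 on Dec 22.
Layover = 20:55 − 17:30 = 3 hours 25 minutes.

3 hours 25 minutes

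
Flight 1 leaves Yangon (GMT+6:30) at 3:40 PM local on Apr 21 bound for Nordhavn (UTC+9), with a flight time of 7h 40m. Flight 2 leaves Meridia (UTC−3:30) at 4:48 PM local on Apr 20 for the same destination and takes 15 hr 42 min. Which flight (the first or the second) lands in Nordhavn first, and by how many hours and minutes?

the second, by 4 hours 50 minutes

Flight 1 in UTC: 3:40 PM − 6:30 = 9:10 AM on Apr 21.
+7 hours 40 minutes → arrive 4:50 PM UTC on Apr 21.
Flight 2 in UTC: 4:48 PM + 3:30 = 8:18 PM on Apr 20.
+15 hours 42 minutes → arrive 12:00 PM UTC on Apr 21.
Flight 2 lands earlier by 4 hours 50 minutes.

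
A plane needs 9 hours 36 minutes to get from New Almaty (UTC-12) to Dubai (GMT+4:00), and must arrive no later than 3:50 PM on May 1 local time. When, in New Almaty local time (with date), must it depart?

Target arrival in UTC: 3:50 PM − 4:00 = 11:50 AM on May 1.
Subtract 9 hours and 36 minutes → departure 2:14 AM UTC on May 1.
New Almaty is UTC−12:00: 2:14 AM − 12:00 = 2:14 PM on Apr 30.

2:14 PM on April 30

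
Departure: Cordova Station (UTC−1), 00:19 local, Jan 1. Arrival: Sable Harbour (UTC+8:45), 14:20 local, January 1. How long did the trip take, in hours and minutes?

4 hours 16 minutes

Departure in UTC: 00:19 + 1:00 = 01:19 on Jan 1.
Arrival in UTC: 14:20 − 8:45 = 05:35 on Jan 1.
Elapsed = 05:35 − 01:19 = 4 hours 16 minutes.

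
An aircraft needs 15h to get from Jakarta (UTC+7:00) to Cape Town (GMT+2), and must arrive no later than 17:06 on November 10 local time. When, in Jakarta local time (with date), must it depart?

Target arrival in UTC: 17:06 − 2:00 = 15:06 on Nov 10.
Subtract 15 hours → departure 00:06 UTC on Nov 10.
Jakarta is UTC+7:00: 00:06 + 7:00 = 07:06 on Nov 10.

07:06 on November 10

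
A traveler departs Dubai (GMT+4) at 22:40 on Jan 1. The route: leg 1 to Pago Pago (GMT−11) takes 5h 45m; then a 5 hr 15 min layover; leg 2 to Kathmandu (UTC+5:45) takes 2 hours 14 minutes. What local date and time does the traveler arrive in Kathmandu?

13:39 on Jan 2

Convert departure to UTC: 22:40 − 4:00 = 18:40 UTC on Jan 1.
Add 5 hours and 45 minutes leg 1 → 00:25 UTC (Jan 2).
Add 5 hours 15 minutes layover in Pago Pago → 05:40 UTC.
Add 2 hours 14 minutes leg 2 → 07:54 UTC.
Kathmandu is UTC+5:45, so local arrival = 07:54 + 5:45 = 13:39 on Jan 2.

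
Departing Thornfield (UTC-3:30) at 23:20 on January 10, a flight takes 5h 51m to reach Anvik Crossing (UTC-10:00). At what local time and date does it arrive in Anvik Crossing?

22:41 on January 10

Anvik Crossing is 6:30 behind Thornfield.
After 5 hours and 51 minutes it is 05:11 (Jan 11) in Thornfield.
Shift by the zone difference: 05:11 − 6:30 = 22:41 on Jan 10 in Anvik Crossing.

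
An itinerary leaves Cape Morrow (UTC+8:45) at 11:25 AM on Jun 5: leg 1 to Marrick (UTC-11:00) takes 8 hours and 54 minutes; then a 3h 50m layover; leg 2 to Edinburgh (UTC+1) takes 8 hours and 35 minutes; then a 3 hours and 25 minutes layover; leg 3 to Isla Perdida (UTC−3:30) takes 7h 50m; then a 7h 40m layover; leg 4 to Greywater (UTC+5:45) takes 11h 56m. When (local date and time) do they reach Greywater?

12:35 PM on Jun 7

Convert departure to UTC: 11:25 AM − 8:45 = 2:40 AM UTC on Jun 5.
Add 8 hours 54 minutes leg 1 → 11:34 AM UTC.
Add 3 hours and 50 minutes layover in Marrick → 3:24 PM UTC.
Add 8 hours and 35 minutes leg 2 → 11:59 PM UTC.
Add 3 hours 25 minutes layover in Edinburgh → 3:24 AM UTC (Jun 6).
Add 7 hours 50 minutes leg 3 → 11:14 AM UTC.
Add 7 hours 40 minutes layover in Isla Perdida → 6:54 PM UTC.
Add 11 hours 56 minutes leg 4 → 6:50 AM UTC (Jun 7).
Greywater is UTC+5:45, so local arrival = 6:50 AM + 5:45 = 12:35 PM on Jun 7.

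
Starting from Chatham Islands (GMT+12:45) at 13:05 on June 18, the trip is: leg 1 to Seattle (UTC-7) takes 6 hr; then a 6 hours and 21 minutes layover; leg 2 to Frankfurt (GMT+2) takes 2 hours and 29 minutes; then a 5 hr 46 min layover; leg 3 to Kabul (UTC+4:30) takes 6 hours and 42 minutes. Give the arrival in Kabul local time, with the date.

08:08 on Jun 19

Convert departure to UTC: 13:05 − 12:45 = 00:20 UTC on Jun 18.
Add 6 hours leg 1 → 06:20 UTC.
Add 6 hours 21 minutes layover in Seattle → 12:41 UTC.
Add 2 hours 29 minutes leg 2 → 15:10 UTC.
Add 5 hours 46 minutes layover in Frankfurt → 20:56 UTC.
Add 6 hours and 42 minutes leg 3 → 03:38 UTC (Jun 19).
Kabul is UTC+4:30, so local arrival = 03:38 + 4:30 = 08:08 on Jun 19.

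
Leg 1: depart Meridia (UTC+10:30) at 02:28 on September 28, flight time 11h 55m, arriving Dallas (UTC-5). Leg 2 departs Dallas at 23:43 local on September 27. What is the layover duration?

Convert departure to UTC: 02:28 − 10:30 = 15:58 UTC on Sep 27.
Add 11 hours 55 minutes flight time → 03:53 UTC (Sep 28).
Dallas is UTC−5:00, so local arrival = 03:53 − 5:00 = 22:53 on Sep 27.
Layover = 23:43 − 22:53 = 50 minutes.

50 minutes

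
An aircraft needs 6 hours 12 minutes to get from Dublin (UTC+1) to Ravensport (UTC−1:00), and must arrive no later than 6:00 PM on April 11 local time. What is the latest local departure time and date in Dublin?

Target arrival in UTC: 6:00 PM + 1:00 = 7:00 PM on Apr 11.
Subtract 6 hours 12 minutes → departure 12:48 PM UTC on Apr 11.
Dublin is UTC+1:00: 12:48 PM + 1:00 = 1:48 PM on Apr 11.

1:48 PM on April 11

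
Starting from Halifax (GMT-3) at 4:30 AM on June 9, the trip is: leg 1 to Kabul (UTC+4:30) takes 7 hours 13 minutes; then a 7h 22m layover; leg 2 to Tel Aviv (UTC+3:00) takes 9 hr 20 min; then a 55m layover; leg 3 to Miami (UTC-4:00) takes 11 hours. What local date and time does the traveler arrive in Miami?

Convert departure to UTC: 4:30 AM + 3:00 = 7:30 AM UTC on Jun 9.
Add 7 hours 13 minutes leg 1 → 2:43 PM UTC.
Add 7 hours 22 minutes layover in Kabul → 10:05 PM UTC.
Add 9 hours and 20 minutes leg 2 → 7:25 AM UTC (Jun 10).
Add 55 minutes layover in Tel Aviv → 8:20 AM UTC.
Add 11 hours leg 3 → 7:20 PM UTC.
Miami is UTC−4:00, so local arrival = 7:20 PM − 4:00 = 3:20 PM on Jun 10.

3:20 PM on Jun 10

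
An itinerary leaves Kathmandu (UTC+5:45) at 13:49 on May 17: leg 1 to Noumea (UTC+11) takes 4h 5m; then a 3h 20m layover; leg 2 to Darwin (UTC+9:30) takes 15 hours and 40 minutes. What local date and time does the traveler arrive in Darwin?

Convert departure to UTC: 13:49 − 5:45 = 08:04 UTC on May 17.
Add 4 hours and 5 minutes leg 1 → 12:09 UTC.
Add 3 hours 20 minutes layover in Noumea → 15:29 UTC.
Add 15 hours 40 minutes leg 2 → 07:09 UTC (May 18).
Darwin is UTC+9:30, so local arrival = 07:09 + 9:30 = 16:39 on May 18.

16:39 on May 18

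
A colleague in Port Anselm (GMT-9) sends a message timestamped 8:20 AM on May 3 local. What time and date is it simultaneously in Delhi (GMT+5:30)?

10:50 PM on May 3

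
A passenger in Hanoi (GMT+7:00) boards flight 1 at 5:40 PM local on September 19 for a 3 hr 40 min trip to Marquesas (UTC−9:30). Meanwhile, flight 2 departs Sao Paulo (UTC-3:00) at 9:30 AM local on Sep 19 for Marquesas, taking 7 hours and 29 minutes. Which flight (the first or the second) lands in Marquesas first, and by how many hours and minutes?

the first, by 5 hours 39 minutes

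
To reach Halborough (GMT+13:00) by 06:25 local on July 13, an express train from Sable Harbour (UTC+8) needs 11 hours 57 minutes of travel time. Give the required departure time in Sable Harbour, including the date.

13:28 on July 12

Target arrival in UTC: 06:25 − 13:00 = 17:25 on Jul 12.
Subtract 11 hours and 57 minutes → departure 05:28 UTC on Jul 12.
Sable Harbour is UTC+8:00: 05:28 + 8:00 = 13:28 on Jul 12.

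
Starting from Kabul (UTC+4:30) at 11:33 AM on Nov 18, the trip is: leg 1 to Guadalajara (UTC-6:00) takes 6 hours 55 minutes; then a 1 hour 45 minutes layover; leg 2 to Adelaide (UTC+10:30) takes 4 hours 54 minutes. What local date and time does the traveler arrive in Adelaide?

7:07 AM on November 19

Convert departure to UTC: 11:33 AM − 4:30 = 7:03 AM UTC on Nov 18.
Add 6 hours and 55 minutes leg 1 → 1:58 PM UTC.
Add 1 hour and 45 minutes layover in Guadalajara → 3:43 PM UTC.
Add 4 hours 54 minutes leg 2 → 8:37 PM UTC.
Adelaide is UTC+10:30, so local arrival = 8:37 PM + 10:30 = 7:07 AM on Nov 19.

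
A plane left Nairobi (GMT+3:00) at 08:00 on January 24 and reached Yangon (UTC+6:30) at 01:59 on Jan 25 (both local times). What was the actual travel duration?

14 hours 29 minutes

Yangon is 3:30 ahead of Nairobi.
Clock-face elapsed time (ignoring zones) is 17 hours 59 minutes.
Actual elapsed = 17 hours 59 minutes − 3:30 = 14 hours 29 minutes.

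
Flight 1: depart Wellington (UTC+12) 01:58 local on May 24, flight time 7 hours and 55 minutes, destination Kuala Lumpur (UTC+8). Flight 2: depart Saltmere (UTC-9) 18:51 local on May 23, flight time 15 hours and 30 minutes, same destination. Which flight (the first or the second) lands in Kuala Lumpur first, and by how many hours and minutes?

the first, by 21 hours 28 minutes

Flight 1 in UTC: 01:58 − 12:00 = 13:58 on May 23.
+7 hours and 55 minutes → arrive 21:53 UTC on May 23.
Flight 2 in UTC: 18:51 + 9:00 = 03:51 on May 24.
+15 hours and 30 minutes → arrive 19:21 UTC on May 24.
Flight 1 lands earlier by 21 hours 28 minutes.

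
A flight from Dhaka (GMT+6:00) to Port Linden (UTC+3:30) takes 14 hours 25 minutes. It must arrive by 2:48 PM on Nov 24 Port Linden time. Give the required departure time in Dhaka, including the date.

2:53 AM on Nov 24

Target arrival in UTC: 2:48 PM − 3:30 = 11:18 AM on Nov 24.
Subtract 14 hours 25 minutes → departure 8:53 PM UTC on Nov 23.
Dhaka is UTC+6:00: 8:53 PM + 6:00 = 2:53 AM on Nov 24.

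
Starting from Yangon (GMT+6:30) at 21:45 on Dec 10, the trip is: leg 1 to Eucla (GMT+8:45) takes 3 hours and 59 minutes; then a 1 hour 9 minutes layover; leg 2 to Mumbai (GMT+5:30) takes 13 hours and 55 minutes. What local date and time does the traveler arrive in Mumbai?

15:48 on December 11

Convert departure to UTC: 21:45 − 6:30 = 15:15 UTC on Dec 10.
Add 3 hours and 59 minutes leg 1 → 19:14 UTC.
Add 1 hour 9 minutes layover in Eucla → 20:23 UTC.
Add 13 hours 55 minutes leg 2 → 10:18 UTC (Dec 11).
Mumbai is UTC+5:30, so local arrival = 10:18 + 5:30 = 15:48 on Dec 11.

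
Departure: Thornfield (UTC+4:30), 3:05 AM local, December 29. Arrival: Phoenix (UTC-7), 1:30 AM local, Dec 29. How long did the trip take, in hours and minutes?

Departure in UTC: 3:05 AM − 4:30 = 10:35 PM on Dec 28.
Arrival in UTC: 1:30 AM + 7:00 = 8:30 AM on Dec 29.
Elapsed = 8:30 AM − 10:35 PM (+1 day) = 9 hours 55 minutes.

9 hours 55 minutes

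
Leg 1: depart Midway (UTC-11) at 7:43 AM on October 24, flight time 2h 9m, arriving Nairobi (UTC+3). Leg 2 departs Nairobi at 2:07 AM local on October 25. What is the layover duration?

Convert departure to UTC: 7:43 AM + 11:00 = 6:43 PM UTC on Oct 24.
Add 2 hours and 9 minutes flight time → 8:52 PM UTC.
Nairobi is UTC+3:00, so local arrival = 8:52 PM + 3:00 = 11:52 PM on Oct 24.
Layover = 2:07 AM − 11:52 PM (+1 day) = 2 hours 15 minutes.

2 hours 15 minutes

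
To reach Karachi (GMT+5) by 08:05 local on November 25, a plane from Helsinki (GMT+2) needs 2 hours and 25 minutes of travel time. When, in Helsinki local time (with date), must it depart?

02:40 on Nov 25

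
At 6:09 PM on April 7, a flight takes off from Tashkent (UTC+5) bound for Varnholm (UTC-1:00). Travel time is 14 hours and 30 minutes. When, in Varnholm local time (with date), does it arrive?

Convert departure to UTC: 6:09 PM − 5:00 = 1:09 PM UTC on Apr 7.
Add 14 hours 30 minutes travel time → 3:39 AM UTC (Apr 8).
Varnholm is UTC−1:00, so local arrival = 3:39 AM − 1:00 = 2:39 AM on Apr 8.

2:39 AM on Apr 8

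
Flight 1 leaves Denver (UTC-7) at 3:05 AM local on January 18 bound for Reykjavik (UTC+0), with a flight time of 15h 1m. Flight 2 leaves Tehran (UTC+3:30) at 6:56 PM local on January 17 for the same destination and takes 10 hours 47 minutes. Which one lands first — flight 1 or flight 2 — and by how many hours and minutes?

Flight 1 in UTC: 3:05 AM + 7:00 = 10:05 AM on Jan 18.
+15 hours and 1 minute → arrive 1:06 AM UTC on Jan 19.
Flight 2 in UTC: 6:56 PM − 3:30 = 3:26 PM on Jan 17.
+10 hours 47 minutes → arrive 2:13 AM UTC on Jan 18.
Flight 2 lands earlier by 22 hours 53 minutes.

the second, by 22 hours 53 minutes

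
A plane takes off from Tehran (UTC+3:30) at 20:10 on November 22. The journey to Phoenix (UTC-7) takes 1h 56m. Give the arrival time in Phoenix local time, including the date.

Convert departure to UTC: 20:10 − 3:30 = 16:40 UTC on Nov 22.
Add 1 hour and 56 minutes travel time → 18:36 UTC.
Phoenix is UTC−7:00, so local arrival = 18:36 − 7:00 = 11:36 on Nov 22.

11:36 on November 22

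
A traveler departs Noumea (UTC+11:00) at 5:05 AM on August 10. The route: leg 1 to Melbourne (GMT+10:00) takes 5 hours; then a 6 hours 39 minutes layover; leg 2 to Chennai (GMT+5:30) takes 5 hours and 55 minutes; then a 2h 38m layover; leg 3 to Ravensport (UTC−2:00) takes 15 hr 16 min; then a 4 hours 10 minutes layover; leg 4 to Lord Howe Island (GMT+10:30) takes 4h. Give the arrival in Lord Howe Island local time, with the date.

12:13 AM on Aug 12

Convert departure to UTC: 5:05 AM − 11:00 = 6:05 PM UTC on Aug 9.
Add 5 hours leg 1 → 11:05 PM UTC.
Add 6 hours 39 minutes layover in Melbourne → 5:44 AM UTC (Aug 10).
Add 5 hours and 55 minutes leg 2 → 11:39 AM UTC.
Add 2 hours and 38 minutes layover in Chennai → 2:17 PM UTC.
Add 15 hours and 16 minutes leg 3 → 5:33 AM UTC (Aug 11).
Add 4 hours 10 minutes layover in Ravensport → 9:43 AM UTC.
Add 4 hours leg 4 → 1:43 PM UTC.
Lord Howe Island is UTC+10:30, so local arrival = 1:43 PM + 10:30 = 12:13 AM on Aug 12.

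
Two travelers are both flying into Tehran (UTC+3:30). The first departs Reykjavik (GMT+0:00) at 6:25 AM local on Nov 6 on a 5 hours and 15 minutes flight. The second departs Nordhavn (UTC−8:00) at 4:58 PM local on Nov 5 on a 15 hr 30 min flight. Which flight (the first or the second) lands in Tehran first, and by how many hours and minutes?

Flight 1 departs at 6:25 AM UTC (Nov 6).
+5 hours 15 minutes → arrive 11:40 AM UTC on Nov 6.
Flight 2 in UTC: 4:58 PM + 8:00 = 12:58 AM on Nov 6.
+15 hours 30 minutes → arrive 4:28 PM UTC on Nov 6.
Flight 1 lands earlier by 4 hours 48 minutes.

the first, by 4 hours 48 minutes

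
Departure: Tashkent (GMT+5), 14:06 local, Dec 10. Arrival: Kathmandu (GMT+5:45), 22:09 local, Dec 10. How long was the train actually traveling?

7 hours 18 minutes

Departure in UTC: 14:06 − 5:00 = 09:06 on Dec 10.
Arrival in UTC: 22:09 − 5:45 = 16:24 on Dec 10.
Elapsed = 16:24 − 09:06 = 7 hours 18 minutes.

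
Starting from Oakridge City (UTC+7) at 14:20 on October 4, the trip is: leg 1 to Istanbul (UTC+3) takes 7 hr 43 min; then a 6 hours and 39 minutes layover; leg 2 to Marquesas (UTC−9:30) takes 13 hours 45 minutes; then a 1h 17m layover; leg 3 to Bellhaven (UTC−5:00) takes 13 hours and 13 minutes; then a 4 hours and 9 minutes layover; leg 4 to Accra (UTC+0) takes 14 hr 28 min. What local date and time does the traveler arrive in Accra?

Convert departure to UTC: 14:20 − 7:00 = 07:20 UTC on Oct 4.
Add 7 hours and 43 minutes leg 1 → 15:03 UTC.
Add 6 hours and 39 minutes layover in Istanbul → 21:42 UTC.
Add 13 hours and 45 minutes leg 2 → 11:27 UTC (Oct 5).
Add 1 hour and 17 minutes layover in Marquesas → 12:44 UTC.
Add 13 hours and 13 minutes leg 3 → 01:57 UTC (Oct 6).
Add 4 hours and 9 minutes layover in Bellhaven → 06:06 UTC.
Add 14 hours and 28 minutes leg 4 → 20:34 UTC.
Accra is UTC+0, so local arrival is the same: 20:34 on Oct 6.

20:34 on October 6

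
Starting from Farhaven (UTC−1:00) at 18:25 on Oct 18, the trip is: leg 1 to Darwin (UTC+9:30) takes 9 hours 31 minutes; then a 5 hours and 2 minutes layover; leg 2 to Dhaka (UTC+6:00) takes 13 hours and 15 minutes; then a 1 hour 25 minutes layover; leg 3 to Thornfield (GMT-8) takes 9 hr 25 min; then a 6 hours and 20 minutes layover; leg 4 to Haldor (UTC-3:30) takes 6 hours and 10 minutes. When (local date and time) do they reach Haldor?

19:03 on October 20

Convert departure to UTC: 18:25 + 1:00 = 19:25 UTC on Oct 18.
Add 9 hours 31 minutes leg 1 → 04:56 UTC (Oct 19).
Add 5 hours 2 minutes layover in Darwin → 09:58 UTC.
Add 13 hours 15 minutes leg 2 → 23:13 UTC.
Add 1 hour 25 minutes layover in Dhaka → 00:38 UTC (Oct 20).
Add 9 hours 25 minutes leg 3 → 10:03 UTC.
Add 6 hours 20 minutes layover in Thornfield → 16:23 UTC.
Add 6 hours 10 minutes leg 4 → 22:33 UTC.
Haldor is UTC−3:30, so local arrival = 22:33 − 3:30 = 19:03 on Oct 20.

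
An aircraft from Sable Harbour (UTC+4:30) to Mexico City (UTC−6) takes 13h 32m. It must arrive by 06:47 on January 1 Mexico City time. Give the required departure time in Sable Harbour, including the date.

03:45 on January 1

Target arrival in UTC: 06:47 + 6:00 = 12:47 on Jan 1.
Subtract 13 hours and 32 minutes → departure 23:15 UTC on Dec 31.
Sable Harbour is UTC+4:30: 23:15 + 4:30 = 03:45 on Jan 1.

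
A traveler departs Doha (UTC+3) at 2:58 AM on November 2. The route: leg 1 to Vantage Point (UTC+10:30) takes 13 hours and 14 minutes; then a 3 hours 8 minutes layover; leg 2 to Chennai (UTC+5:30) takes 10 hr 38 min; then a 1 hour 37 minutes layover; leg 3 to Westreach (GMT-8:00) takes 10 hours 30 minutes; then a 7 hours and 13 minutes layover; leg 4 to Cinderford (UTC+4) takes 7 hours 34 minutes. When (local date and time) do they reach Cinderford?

Convert departure to UTC: 2:58 AM − 3:00 = 11:58 PM UTC on Nov 1.
Add 13 hours and 14 minutes leg 1 → 1:12 PM UTC (Nov 2).
Add 3 hours and 8 minutes layover in Vantage Point → 4:20 PM UTC.
Add 10 hours and 38 minutes leg 2 → 2:58 AM UTC (Nov 3).
Add 1 hour 37 minutes layover in Chennai → 4:35 AM UTC.
Add 10 hours and 30 minutes leg 3 → 3:05 PM UTC.
Add 7 hours and 13 minutes layover in Westreach → 10:18 PM UTC.
Add 7 hours and 34 minutes leg 4 → 5:52 AM UTC (Nov 4).
Cinderford is UTC+4:00, so local arrival = 5:52 AM + 4:00 = 9:52 AM on Nov 4.

9:52 AM on November 4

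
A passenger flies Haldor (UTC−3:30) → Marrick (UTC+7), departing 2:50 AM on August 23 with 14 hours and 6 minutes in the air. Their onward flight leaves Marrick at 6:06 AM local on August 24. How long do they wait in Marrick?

Convert departure to UTC: 2:50 AM + 3:30 = 6:20 AM UTC on Aug 23.
Add 14 hours 6 minutes flight time → 8:26 PM UTC.
Marrick is UTC+7:00, so local arrival = 8:26 PM + 7:00 = 3:26 AM on Aug 24.
Layover = 6:06 AM − 3:26 AM = 2 hours 40 minutes.

2 hours 40 minutes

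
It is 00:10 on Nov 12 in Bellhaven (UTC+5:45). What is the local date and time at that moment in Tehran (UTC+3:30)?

21:55 on Nov 11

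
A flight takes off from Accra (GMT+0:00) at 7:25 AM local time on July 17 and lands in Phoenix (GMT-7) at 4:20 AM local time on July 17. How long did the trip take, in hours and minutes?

Departure is already UTC: 7:25 AM on Jul 17.
Arrival in UTC: 4:20 AM + 7:00 = 11:20 AM on Jul 17.
Elapsed = 11:20 AM − 7:25 AM = 3 hours 55 minutes.

3 hours 55 minutes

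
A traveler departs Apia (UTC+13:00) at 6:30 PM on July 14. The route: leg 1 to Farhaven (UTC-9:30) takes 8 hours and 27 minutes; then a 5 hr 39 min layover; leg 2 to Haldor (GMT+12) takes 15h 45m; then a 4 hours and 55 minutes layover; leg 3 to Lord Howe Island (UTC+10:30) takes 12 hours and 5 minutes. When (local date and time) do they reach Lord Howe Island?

Convert departure to UTC: 6:30 PM − 13:00 = 5:30 AM UTC on Jul 14.
Add 8 hours and 27 minutes leg 1 → 1:57 PM UTC.
Add 5 hours and 39 minutes layover in Farhaven → 7:36 PM UTC.
Add 15 hours and 45 minutes leg 2 → 11:21 AM UTC (Jul 15).
Add 4 hours and 55 minutes layover in Haldor → 4:16 PM UTC.
Add 12 hours and 5 minutes leg 3 → 4:21 AM UTC (Jul 16).
Lord Howe Island is UTC+10:30, so local arrival = 4:21 AM + 10:30 = 2:51 PM on Jul 16.

2:51 PM on Jul 16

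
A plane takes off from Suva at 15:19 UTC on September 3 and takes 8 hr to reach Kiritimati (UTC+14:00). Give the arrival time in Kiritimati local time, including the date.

13:19 on September 4

Departure is given in UTC: 15:19 on Sep 3.
Add 8 hours → 23:19 UTC.
Kiritimati is UTC+14:00: 23:19 + 14:00 = 13:19 on Sep 4.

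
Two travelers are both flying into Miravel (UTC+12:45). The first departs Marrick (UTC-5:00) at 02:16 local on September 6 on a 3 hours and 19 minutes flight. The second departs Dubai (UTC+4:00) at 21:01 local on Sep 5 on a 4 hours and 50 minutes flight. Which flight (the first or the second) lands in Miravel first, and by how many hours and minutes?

Flight 1 in UTC: 02:16 + 5:00 = 07:16 on Sep 6.
+3 hours 19 minutes → arrive 10:35 UTC on Sep 6.
Flight 2 in UTC: 21:01 − 4:00 = 17:01 on Sep 5.
+4 hours 50 minutes → arrive 21:51 UTC on Sep 5.
Flight 2 lands earlier by 12 hours 44 minutes.

the second, by 12 hours 44 minutes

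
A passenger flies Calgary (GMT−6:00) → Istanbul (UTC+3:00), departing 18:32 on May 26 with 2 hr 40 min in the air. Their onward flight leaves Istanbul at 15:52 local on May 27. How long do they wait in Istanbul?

9 hours 40 minutes

Convert departure to UTC: 18:32 + 6:00 = 00:32 UTC on May 27.
Add 2 hours 40 minutes flight time → 03:12 UTC.
Istanbul is UTC+3:00, so local arrival = 03:12 + 3:00 = 06:12 on May 27.
Layover = 15:52 − 06:12 = 9 hours 40 minutes.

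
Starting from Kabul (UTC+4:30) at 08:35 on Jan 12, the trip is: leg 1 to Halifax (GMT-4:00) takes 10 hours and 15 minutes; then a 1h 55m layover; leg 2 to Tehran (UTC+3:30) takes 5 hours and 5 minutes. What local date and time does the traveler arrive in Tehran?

00:50 on January 13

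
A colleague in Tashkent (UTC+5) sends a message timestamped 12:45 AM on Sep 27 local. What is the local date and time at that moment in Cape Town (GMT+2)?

In UTC: 12:45 AM − 5:00 = 7:45 PM on Sep 26.
Cape Town is UTC+2:00: 7:45 PM + 2:00 = 9:45 PM on Sep 26.

9:45 PM on Sep 26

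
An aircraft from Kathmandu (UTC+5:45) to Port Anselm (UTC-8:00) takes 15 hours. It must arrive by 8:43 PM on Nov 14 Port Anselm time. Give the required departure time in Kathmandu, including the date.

7:28 PM on November 14

Target arrival in UTC: 8:43 PM + 8:00 = 4:43 AM on Nov 15.
Subtract 15 hours → departure 1:43 PM UTC on Nov 14.
Kathmandu is UTC+5:45: 1:43 PM + 5:45 = 7:28 PM on Nov 14.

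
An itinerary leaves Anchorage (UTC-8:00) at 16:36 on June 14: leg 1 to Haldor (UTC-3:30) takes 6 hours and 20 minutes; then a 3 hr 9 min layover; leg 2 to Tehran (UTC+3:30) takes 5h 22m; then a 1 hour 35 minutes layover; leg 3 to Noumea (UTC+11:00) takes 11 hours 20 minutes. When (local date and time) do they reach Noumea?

Convert departure to UTC: 16:36 + 8:00 = 00:36 UTC on Jun 15.
Add 6 hours and 20 minutes leg 1 → 06:56 UTC.
Add 3 hours 9 minutes layover in Haldor → 10:05 UTC.
Add 5 hours 22 minutes leg 2 → 15:27 UTC.
Add 1 hour 35 minutes layover in Tehran → 17:02 UTC.
Add 11 hours 20 minutes leg 3 → 04:22 UTC (Jun 16).
Noumea is UTC+11:00, so local arrival = 04:22 + 11:00 = 15:22 on Jun 16.

15:22 on June 16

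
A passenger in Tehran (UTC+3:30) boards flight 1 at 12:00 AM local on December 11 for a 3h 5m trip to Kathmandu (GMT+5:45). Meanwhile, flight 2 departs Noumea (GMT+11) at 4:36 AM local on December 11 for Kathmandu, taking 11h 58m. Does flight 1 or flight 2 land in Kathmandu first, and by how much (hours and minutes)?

Flight 1 in UTC: 12:00 AM − 3:30 = 8:30 PM on Dec 10.
+3 hours 5 minutes → arrive 11:35 PM UTC on Dec 10.
Flight 2 in UTC: 4:36 AM − 11:00 = 5:36 PM on Dec 10.
+11 hours and 58 minutes → arrive 5:34 AM UTC on Dec 11.
Flight 1 lands earlier by 5 hours 59 minutes.

the first, by 5 hours 59 minutes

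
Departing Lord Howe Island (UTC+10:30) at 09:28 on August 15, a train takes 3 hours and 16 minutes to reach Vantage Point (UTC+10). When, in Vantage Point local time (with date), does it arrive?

Convert departure to UTC: 09:28 − 10:30 = 22:58 UTC on Aug 14.
Add 3 hours and 16 minutes travel time → 02:14 UTC (Aug 15).
Vantage Point is UTC+10:00, so local arrival = 02:14 + 10:00 = 12:14 on Aug 15.

12:14 on August 15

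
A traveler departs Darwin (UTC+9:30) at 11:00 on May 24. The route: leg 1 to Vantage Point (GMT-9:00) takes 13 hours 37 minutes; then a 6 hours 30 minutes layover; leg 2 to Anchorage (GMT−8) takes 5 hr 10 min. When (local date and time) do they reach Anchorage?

18:47 on May 24

Convert departure to UTC: 11:00 − 9:30 = 01:30 UTC on May 24.
Add 13 hours and 37 minutes leg 1 → 15:07 UTC.
Add 6 hours and 30 minutes layover in Vantage Point → 21:37 UTC.
Add 5 hours and 10 minutes leg 2 → 02:47 UTC (May 25).
Anchorage is UTC−8:00, so local arrival = 02:47 − 8:00 = 18:47 on May 24.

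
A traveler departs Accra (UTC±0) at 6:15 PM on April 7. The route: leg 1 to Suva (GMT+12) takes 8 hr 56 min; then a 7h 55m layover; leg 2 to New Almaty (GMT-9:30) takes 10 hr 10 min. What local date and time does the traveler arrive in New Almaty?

Accra is at UTC+0, so departure is already 6:15 PM UTC on Apr 7.
Add 8 hours and 56 minutes leg 1 → 3:11 AM UTC (Apr 8).
Add 7 hours 55 minutes layover in Suva → 11:06 AM UTC.
Add 10 hours and 10 minutes leg 2 → 9:16 PM UTC.
New Almaty is UTC−9:30, so local arrival = 9:16 PM − 9:30 = 11:46 AM on Apr 8.

11:46 AM on April 8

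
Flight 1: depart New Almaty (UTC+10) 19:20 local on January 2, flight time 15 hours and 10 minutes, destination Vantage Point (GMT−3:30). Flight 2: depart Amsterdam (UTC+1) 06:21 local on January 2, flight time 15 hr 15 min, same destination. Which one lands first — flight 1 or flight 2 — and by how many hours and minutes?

the second, by 3 hours 54 minutes

Flight 1 in UTC: 19:20 − 10:00 = 09:20 on Jan 2.
+15 hours and 10 minutes → arrive 00:30 UTC on Jan 3.
Flight 2 in UTC: 06:21 − 1:00 = 05:21 on Jan 2.
+15 hours and 15 minutes → arrive 20:36 UTC on Jan 2.
Flight 2 lands earlier by 3 hours 54 minutes.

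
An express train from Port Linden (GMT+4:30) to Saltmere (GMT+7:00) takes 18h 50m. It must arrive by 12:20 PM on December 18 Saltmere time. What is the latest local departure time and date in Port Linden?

Target arrival in UTC: 12:20 PM − 7:00 = 5:20 AM on Dec 18.
Subtract 18 hours 50 minutes → departure 10:30 AM UTC on Dec 17.
Port Linden is UTC+4:30: 10:30 AM + 4:30 = 3:00 PM on Dec 17.

3:00 PM on Dec 17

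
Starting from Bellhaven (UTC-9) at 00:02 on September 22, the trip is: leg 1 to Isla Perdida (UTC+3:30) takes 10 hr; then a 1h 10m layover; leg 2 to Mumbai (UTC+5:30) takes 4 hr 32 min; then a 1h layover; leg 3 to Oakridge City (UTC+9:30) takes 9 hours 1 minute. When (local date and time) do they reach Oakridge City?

20:15 on September 23

Convert departure to UTC: 00:02 + 9:00 = 09:02 UTC on Sep 22.
Add 10 hours leg 1 → 19:02 UTC.
Add 1 hour and 10 minutes layover in Isla Perdida → 20:12 UTC.
Add 4 hours 32 minutes leg 2 → 00:44 UTC (Sep 23).
Add 1 hour layover in Mumbai → 01:44 UTC.
Add 9 hours and 1 minute leg 3 → 10:45 UTC.
Oakridge City is UTC+9:30, so local arrival = 10:45 + 9:30 = 20:15 on Sep 23.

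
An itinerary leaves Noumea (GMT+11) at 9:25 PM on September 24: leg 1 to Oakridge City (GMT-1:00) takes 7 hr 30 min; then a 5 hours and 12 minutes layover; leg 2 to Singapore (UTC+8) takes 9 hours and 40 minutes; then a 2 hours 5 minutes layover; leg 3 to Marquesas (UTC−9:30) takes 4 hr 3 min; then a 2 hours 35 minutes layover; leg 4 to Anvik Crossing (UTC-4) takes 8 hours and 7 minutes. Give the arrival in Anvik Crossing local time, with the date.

Convert departure to UTC: 9:25 PM − 11:00 = 10:25 AM UTC on Sep 24.
Add 7 hours and 30 minutes leg 1 → 5:55 PM UTC.
Add 5 hours and 12 minutes layover in Oakridge City → 11:07 PM UTC.
Add 9 hours and 40 minutes leg 2 → 8:47 AM UTC (Sep 25).
Add 2 hours and 5 minutes layover in Singapore → 10:52 AM UTC.
Add 4 hours and 3 minutes leg 3 → 2:55 PM UTC.
Add 2 hours 35 minutes layover in Marquesas → 5:30 PM UTC.
Add 8 hours 7 minutes leg 4 → 1:37 AM UTC (Sep 26).
Anvik Crossing is UTC−4:00, so local arrival = 1:37 AM − 4:00 = 9:37 PM on Sep 25.

9:37 PM on Sep 25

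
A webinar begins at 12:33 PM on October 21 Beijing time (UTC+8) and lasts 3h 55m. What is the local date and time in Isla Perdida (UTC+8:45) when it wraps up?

Isla Perdida is 0:45 ahead of Beijing.
After 3 hours 55 minutes it is 4:28 PM in Beijing.
Shift by the zone difference: 4:28 PM + 0:45 = 5:13 PM on Oct 21 in Isla Perdida.

5:13 PM on October 21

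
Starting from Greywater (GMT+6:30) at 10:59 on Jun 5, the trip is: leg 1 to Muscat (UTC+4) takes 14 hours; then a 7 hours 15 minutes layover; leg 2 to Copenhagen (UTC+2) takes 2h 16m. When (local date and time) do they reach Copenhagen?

Convert departure to UTC: 10:59 − 6:30 = 04:29 UTC on Jun 5.
Add 14 hours leg 1 → 18:29 UTC.
Add 7 hours and 15 minutes layover in Muscat → 01:44 UTC (Jun 6).
Add 2 hours 16 minutes leg 2 → 04:00 UTC.
Copenhagen is UTC+2:00, so local arrival = 04:00 + 2:00 = 06:00 on Jun 6.

06:00 on June 6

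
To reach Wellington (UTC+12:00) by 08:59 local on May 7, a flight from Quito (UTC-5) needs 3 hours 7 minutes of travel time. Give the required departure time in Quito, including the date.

Target arrival in UTC: 08:59 − 12:00 = 20:59 on May 6.
Subtract 3 hours 7 minutes → departure 17:52 UTC on May 6.
Quito is UTC−5:00: 17:52 − 5:00 = 12:52 on May 6.

12:52 on May 6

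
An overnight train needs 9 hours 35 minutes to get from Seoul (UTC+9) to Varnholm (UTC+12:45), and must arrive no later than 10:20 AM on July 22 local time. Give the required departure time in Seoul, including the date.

9:00 PM on July 21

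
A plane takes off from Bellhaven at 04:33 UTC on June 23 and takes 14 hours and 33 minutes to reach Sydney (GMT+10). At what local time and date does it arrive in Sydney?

05:06 on June 24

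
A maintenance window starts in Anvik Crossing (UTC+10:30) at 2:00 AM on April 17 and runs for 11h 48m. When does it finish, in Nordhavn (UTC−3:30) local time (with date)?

11:48 PM on April 16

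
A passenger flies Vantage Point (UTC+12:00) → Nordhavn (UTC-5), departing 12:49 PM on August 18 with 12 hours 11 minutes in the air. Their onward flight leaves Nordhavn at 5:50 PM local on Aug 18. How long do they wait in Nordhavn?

Convert departure to UTC: 12:49 PM − 12:00 = 12:49 AM UTC on Aug 18.
Add 12 hours and 11 minutes flight time → 1:00 PM UTC.
Nordhavn is UTC−5:00, so local arrival = 1:00 PM − 5:00 = 8:00 AM on Aug 18.
Layover = 5:50 PM − 8:00 AM = 9 hours 50 minutes.

9 hours 50 minutes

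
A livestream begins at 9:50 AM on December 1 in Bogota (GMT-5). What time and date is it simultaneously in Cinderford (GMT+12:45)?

3:35 AM on December 2

In UTC: 9:50 AM + 5:00 = 2:50 PM on Dec 1.
Cinderford is UTC+12:45: 2:50 PM + 12:45 = 3:35 AM on Dec 2.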